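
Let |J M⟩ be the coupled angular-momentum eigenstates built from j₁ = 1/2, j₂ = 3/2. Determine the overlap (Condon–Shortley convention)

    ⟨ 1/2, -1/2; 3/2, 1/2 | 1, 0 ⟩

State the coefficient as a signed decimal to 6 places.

triangle: 1!·0!·2!/4! = 2/24
(j±m)!: 0!·1!·2!·1!·1!·1! = 2
prefactor² = (2J+1)·Δ·N² = 1/2
  k=1: −1/(1!·0!·0!·1!·0!·1!) = -1
Σ = -1  ⇒  CG² = 1/2·(-1)² = 1/2
CG = −√(1/2) = -0.707107

−√(1/2) = -0.707107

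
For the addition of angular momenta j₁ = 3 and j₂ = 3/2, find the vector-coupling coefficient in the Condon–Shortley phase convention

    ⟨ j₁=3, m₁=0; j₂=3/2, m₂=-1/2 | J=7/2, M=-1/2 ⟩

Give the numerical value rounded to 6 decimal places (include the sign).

+√(2/21) = +0.308607

√[8·1!5!2!/9! · 3!3!1!2!3!4!] = √(384/7)
  +(−1)^0/∏(0,1,3,1,2,1)! = 1/12  (running 1/12)
  +(−1)^1/∏(1,0,2,0,3,2)! = -1/24  (running 1/24)
⟨..|..⟩ = √(384/7)·(1/24) = +0.308607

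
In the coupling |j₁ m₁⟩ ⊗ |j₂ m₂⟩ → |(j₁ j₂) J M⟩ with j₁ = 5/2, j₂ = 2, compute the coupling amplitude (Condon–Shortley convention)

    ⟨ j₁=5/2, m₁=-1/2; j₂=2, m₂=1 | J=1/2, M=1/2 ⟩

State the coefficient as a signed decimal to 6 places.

triangle: 4!*1!*0!/6! = 24/720
(j±m)!: 2!*3!*3!*1!*1!*0! = 72
prefactor² = (2J+1)*Δ*N² = 24/5
  k=3: −1/(3!*1!*0!*0!*1!*0!) = -1/6
Σ = -1/6  ⇒  CG² = 24/5*(-1/6)² = 2/15
CG = −√(2/15) = -0.365148

-0.365148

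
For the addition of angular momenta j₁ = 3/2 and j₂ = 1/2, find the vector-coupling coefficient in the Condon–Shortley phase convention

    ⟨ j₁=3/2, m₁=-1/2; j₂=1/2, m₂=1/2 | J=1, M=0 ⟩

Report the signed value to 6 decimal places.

j₁+j₂−J=1  J+j₁−j₂=2  J−j₁+j₂=0  j₁+j₂+J+1=4
(j₁±m₁, j₂±m₂, J±M) = (1,2,1,0,1,1)
P² = 1/2
sum k=1..1:
  [1] −1/1 = -1
S = -1
C² = P²·S² = 1/2 ; C = -0.707107

-0.707107  (= −√(1/2))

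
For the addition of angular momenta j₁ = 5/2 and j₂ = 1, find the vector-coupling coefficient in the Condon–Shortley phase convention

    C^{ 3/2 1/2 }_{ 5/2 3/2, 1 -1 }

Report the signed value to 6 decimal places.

+0.632456  (= +√(2/5))

j₁+j₂−J=2  J+j₁−j₂=3  J−j₁+j₂=0  j₁+j₂+J+1=6
(j₁±m₁, j₂±m₂, J±M) = (4,1,0,2,2,1)
P² = 32/5
sum k=0..0:
  [0] +1/4 = 1/4
S = 1/4
C² = P²·S² = 2/5 ; C = +0.632456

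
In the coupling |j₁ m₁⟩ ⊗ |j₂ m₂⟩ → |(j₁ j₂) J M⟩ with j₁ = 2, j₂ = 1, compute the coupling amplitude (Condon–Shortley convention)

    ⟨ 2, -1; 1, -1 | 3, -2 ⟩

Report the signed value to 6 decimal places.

+√(2/3) ≈ +0.816497

j₁+j₂−J=0  J+j₁−j₂=4  J−j₁+j₂=2  j₁+j₂+J+1=7
(j₁±m₁, j₂±m₂, J±M) = (1,3,0,2,1,5)
P² = 96
sum k=0..0:
  [0] +1/12 = 1/12
S = 1/12
C² = P²·S² = 2/3 ; C = +0.816497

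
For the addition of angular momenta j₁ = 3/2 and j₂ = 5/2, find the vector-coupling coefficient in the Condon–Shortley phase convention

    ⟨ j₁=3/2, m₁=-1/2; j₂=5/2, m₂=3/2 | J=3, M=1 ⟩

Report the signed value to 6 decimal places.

-0.639010  (= −√(49/120))

√[7·1!2!4!/8! · 1!2!4!1!4!2!] = √(96/5)
  +(−1)^0/∏(0,1,2,4,0,0)! = 1/48  (running 1/48)
  +(−1)^1/∏(1,0,1,3,1,1)! = -1/6  (running -7/48)
⟨..|..⟩ = √(96/5)·(-7/48) = -0.639010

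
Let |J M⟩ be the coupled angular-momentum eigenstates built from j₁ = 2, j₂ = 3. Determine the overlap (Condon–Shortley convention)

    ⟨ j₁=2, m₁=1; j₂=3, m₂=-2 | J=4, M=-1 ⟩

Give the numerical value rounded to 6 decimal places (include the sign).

+0.591608

triangle: 1!*3!*5!/10! = 720/3628800
(j±m)!: 3!*1!*1!*5!*3!*5! = 518400
prefactor² = (2J+1)*Δ*N² = 6480/7
  k=0: +1/(0!*1!*1!*1!*2!*4!) = 1/48
  k=1: −1/(1!*0!*0!*0!*3!*5!) = -1/720
Σ = 7/360  ⇒  CG² = 6480/7*7/360² = 7/20
CG = +√(7/20) = +0.591608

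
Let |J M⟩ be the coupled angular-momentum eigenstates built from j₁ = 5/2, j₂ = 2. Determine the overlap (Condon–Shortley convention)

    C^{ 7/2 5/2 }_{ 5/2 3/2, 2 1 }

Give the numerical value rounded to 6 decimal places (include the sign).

+√(1/63) = +0.125988

triangle: 1!·4!·3!/9! = 144/362880
(j±m)!: 4!·1!·3!·1!·6!·1! = 103680
prefactor² = (2J+1)·Δ·N² = 2304/7
  k=0: +1/(0!·1!·1!·3!·3!·0!) = 1/36
  k=1: −1/(1!·0!·0!·2!·4!·1!) = -1/48
Σ = 1/144  ⇒  CG² = 2304/7·1/144² = 1/63
CG = +√(1/63) = +0.125988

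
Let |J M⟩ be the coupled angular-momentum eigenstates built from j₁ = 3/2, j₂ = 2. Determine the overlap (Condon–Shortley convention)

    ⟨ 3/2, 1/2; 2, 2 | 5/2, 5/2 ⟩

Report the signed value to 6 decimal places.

-0.755929

√[6·1!2!3!/7! · 2!1!4!0!5!0!] = √(576/7)
  +(−1)^1/∏(1,0,0,3,2,0)! = -1/12  (running -1/12)
⟨..|..⟩ = √(576/7)·(-1/12) = -0.755929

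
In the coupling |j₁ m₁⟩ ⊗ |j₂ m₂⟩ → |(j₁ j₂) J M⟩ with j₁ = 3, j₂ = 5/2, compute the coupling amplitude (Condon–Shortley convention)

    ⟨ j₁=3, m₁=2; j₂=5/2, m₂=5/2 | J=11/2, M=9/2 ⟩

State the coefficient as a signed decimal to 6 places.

+0.738549

j₁+j₂−J=0  J+j₁−j₂=6  J−j₁+j₂=5  j₁+j₂+J+1=12
(j₁±m₁, j₂±m₂, J±M) = (5,1,5,0,10,1)
P² = 1244160000/11
sum k=0..0:
  [0] +1/14400 = 1/14400
S = 1/14400
C² = P²·S² = 6/11 ; C = +0.738549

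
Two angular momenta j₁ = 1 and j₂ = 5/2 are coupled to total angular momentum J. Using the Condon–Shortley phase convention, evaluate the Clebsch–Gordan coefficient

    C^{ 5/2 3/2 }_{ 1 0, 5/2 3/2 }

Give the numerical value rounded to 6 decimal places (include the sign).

j₁+j₂−J=1  J+j₁−j₂=1  J−j₁+j₂=4  j₁+j₂+J+1=7
(j₁±m₁, j₂±m₂, J±M) = (1,1,4,1,4,1)
P² = 576/35
sum k=0..1:
  [0] +1/24 = 1/24
  [1] −1/6 = -1/6
S = -1/8
C² = P²·S² = 9/35 ; C = -0.507093

-0.507093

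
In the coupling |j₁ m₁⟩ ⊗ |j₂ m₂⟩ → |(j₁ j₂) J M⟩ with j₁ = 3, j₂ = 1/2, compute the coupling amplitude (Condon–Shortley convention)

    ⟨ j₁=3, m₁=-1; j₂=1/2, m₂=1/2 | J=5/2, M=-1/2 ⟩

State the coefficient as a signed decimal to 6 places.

-0.755929

j₁+j₂−J=1  J+j₁−j₂=5  J−j₁+j₂=0  j₁+j₂+J+1=7
(j₁±m₁, j₂±m₂, J±M) = (2,4,1,0,2,3)
P² = 576/7
sum k=1..1:
  [1] −1/12 = -1/12
S = -1/12
C² = P²·S² = 4/7 ; C = -0.755929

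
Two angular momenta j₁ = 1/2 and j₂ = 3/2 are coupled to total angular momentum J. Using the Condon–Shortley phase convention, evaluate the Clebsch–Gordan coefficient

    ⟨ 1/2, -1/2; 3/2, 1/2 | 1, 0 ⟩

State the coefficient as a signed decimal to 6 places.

-0.707107

triangle: 1!×0!×2!/4! = 2/24
(j±m)!: 0!×1!×2!×1!×1!×1! = 2
prefactor² = (2J+1)×Δ×N² = 1/2
  k=1: −1/(1!×0!×0!×1!×0!×1!) = -1
Σ = -1  ⇒  CG² = 1/2×(-1)² = 1/2
CG = −√(1/2) = -0.707107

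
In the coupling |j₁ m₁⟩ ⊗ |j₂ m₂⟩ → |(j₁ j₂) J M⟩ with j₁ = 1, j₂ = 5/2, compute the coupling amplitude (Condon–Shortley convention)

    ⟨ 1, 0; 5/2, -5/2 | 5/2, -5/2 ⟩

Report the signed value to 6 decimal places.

+√(5/7) ≈ +0.845154

√[6·1!1!4!/7! · 1!1!0!5!0!5!] = √(2880/7)
  +(−1)^0/∏(0,1,1,0,0,4)! = 1/24  (running 1/24)
⟨..|..⟩ = √(2880/7)·(1/24) = +0.845154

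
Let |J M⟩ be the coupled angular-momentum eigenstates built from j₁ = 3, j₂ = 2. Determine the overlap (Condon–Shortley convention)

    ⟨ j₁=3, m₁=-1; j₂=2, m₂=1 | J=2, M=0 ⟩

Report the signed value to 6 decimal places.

+0.377964

j₁+j₂−J=3  J+j₁−j₂=3  J−j₁+j₂=1  j₁+j₂+J+1=8
(j₁±m₁, j₂±m₂, J±M) = (2,4,3,1,2,2)
P² = 36/7
sum k=2..3:
  [2] +1/4 = 1/4
  [3] −1/12 = -1/12
S = 1/6
C² = P²·S² = 1/7 ; C = +0.377964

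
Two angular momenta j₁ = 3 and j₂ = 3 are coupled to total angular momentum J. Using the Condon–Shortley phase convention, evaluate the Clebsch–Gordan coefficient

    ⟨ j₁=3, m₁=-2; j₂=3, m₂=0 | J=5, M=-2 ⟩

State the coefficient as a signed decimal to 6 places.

−√(1/3) = -0.577350

j₁+j₂−J=1  J+j₁−j₂=5  J−j₁+j₂=5  j₁+j₂+J+1=12
(j₁±m₁, j₂±m₂, J±M) = (1,5,3,3,3,7)
P² = 43200
sum k=0..1:
  [0] +1/1440 = 1/1440
  [1] −1/288 = -1/288
S = -1/360
C² = P²·S² = 1/3 ; C = -0.577350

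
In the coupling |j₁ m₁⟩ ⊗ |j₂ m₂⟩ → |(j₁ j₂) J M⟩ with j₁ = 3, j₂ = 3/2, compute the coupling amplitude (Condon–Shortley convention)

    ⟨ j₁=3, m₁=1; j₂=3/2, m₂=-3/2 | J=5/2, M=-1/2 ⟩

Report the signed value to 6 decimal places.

+0.621059

√[6·2!4!1!/8! · 4!2!0!3!2!3!] = √(864/35)
  +(−1)^0/∏(0,2,2,0,2,1)! = 1/8  (running 1/8)
⟨..|..⟩ = √(864/35)·(1/8) = +0.621059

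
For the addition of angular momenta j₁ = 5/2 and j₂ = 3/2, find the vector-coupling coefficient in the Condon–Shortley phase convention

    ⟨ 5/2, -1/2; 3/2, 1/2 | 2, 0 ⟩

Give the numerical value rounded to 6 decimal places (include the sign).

-0.267261

triangle: 2!·3!·1!/7! = 12/5040
(j±m)!: 2!·3!·2!·1!·2!·2! = 96
prefactor² = (2J+1)·Δ·N² = 8/7
  k=1: −1/(1!·1!·2!·1!·1!·0!) = -1/2
  k=2: +1/(2!·0!·1!·0!·2!·1!) = 1/4
Σ = -1/4  ⇒  CG² = 8/7·(-1/4)² = 1/14
CG = −√(1/14) = -0.267261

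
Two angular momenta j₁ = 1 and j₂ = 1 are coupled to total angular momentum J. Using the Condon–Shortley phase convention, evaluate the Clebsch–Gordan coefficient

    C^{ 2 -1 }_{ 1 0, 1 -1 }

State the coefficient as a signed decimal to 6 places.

+0.707107

j₁+j₂−J=0  J+j₁−j₂=2  J−j₁+j₂=2  j₁+j₂+J+1=5
(j₁±m₁, j₂±m₂, J±M) = (1,1,0,2,1,3)
P² = 2
sum k=0..0:
  [0] +1/2 = 1/2
S = 1/2
C² = P²·S² = 1/2 ; C = +0.707107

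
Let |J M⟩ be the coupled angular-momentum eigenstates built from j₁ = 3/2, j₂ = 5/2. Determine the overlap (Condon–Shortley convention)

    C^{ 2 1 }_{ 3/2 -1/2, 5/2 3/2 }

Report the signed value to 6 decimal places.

j₁+j₂−J=2  J+j₁−j₂=1  J−j₁+j₂=3  j₁+j₂+J+1=7
(j₁±m₁, j₂±m₂, J±M) = (1,2,4,1,3,1)
P² = 24/7
sum k=1..2:
  [1] −1/6 = -1/6
  [2] +1/4 = 1/4
S = 1/12
C² = P²·S² = 1/42 ; C = +0.154303

+√(1/42) = +0.154303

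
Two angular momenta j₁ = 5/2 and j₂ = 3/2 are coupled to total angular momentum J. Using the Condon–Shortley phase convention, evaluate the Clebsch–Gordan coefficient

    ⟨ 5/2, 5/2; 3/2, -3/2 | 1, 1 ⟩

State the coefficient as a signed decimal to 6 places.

j₁+j₂−J=3  J+j₁−j₂=2  J−j₁+j₂=0  j₁+j₂+J+1=6
(j₁±m₁, j₂±m₂, J±M) = (5,0,0,3,2,0)
P² = 72
sum k=0..0:
  [0] +1/12 = 1/12
S = 1/12
C² = P²·S² = 1/2 ; C = +0.707107

+√(1/2) = +0.707107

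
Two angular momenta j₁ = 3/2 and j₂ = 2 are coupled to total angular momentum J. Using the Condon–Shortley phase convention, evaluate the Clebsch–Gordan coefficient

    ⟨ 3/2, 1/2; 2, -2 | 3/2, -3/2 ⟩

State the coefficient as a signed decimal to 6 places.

triangle: 2!×1!×2!/6! = 4/720
(j±m)!: 2!×1!×0!×4!×0!×3! = 288
prefactor² = (2J+1)×Δ×N² = 32/5
  k=0: +1/(0!×2!×1!×0!×0!×2!) = 1/4
Σ = 1/4  ⇒  CG² = 32/5×1/4² = 2/5
CG = +√(2/5) = +0.632456

+√(2/5) ≈ +0.632456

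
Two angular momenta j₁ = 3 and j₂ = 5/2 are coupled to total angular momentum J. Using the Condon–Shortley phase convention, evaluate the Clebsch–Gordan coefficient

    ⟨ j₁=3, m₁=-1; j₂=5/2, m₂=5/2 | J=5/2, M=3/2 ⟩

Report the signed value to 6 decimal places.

triangle: 3!×3!×2!/9! = 72/362880
(j±m)!: 2!×4!×5!×0!×4!×1! = 138240
prefactor² = (2J+1)×Δ×N² = 1152/7
  k=3: −1/(3!×0!×1!×2!×2!×0!) = -1/24
Σ = -1/24  ⇒  CG² = 1152/7×(-1/24)² = 2/7
CG = −√(2/7) = -0.534522

-0.534522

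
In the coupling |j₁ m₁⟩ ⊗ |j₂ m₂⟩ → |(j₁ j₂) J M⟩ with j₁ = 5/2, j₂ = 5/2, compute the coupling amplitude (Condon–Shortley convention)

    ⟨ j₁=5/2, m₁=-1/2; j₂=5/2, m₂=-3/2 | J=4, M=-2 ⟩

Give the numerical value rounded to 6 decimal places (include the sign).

j₁+j₂−J=1  J+j₁−j₂=4  J−j₁+j₂=4  j₁+j₂+J+1=10
(j₁±m₁, j₂±m₂, J±M) = (2,3,1,4,2,6)
P² = 20736/35
sum k=0..1:
  [0] +1/36 = 1/36
  [1] −1/96 = -1/96
S = 5/288
C² = P²·S² = 5/28 ; C = +0.422577

+√(5/28) ≈ +0.422577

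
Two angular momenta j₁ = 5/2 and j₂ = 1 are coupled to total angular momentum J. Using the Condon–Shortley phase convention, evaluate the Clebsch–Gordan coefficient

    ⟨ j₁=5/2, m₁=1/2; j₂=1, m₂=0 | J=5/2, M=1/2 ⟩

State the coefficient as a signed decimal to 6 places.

√[6·1!4!1!/7! · 3!2!1!1!3!2!] = √(144/35)
  +(−1)^0/∏(0,1,2,1,2,0)! = 1/4  (running 1/4)
  +(−1)^1/∏(1,0,1,0,3,1)! = -1/6  (running 1/12)
⟨..|..⟩ = √(144/35)·(1/12) = +0.169031

+√(1/35) ≈ +0.169031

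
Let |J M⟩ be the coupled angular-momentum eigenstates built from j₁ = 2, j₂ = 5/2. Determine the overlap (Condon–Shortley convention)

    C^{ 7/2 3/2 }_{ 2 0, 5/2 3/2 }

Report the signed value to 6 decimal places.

−√(2/7) = -0.534522

j₁+j₂−J=1  J+j₁−j₂=3  J−j₁+j₂=4  j₁+j₂+J+1=9
(j₁±m₁, j₂±m₂, J±M) = (2,2,4,1,5,2)
P² = 512/7
sum k=0..1:
  [0] +1/48 = 1/48
  [1] −1/12 = -1/12
S = -1/16
C² = P²·S² = 2/7 ; C = -0.534522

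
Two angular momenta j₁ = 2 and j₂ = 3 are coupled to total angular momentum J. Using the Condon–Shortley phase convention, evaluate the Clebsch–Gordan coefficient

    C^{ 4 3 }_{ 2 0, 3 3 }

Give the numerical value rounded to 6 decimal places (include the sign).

−√(9/20) = -0.670820

j₁+j₂−J=1  J+j₁−j₂=3  J−j₁+j₂=5  j₁+j₂+J+1=10
(j₁±m₁, j₂±m₂, J±M) = (2,2,6,0,7,1)
P² = 25920
sum k=1..1:
  [1] −1/240 = -1/240
S = -1/240
C² = P²·S² = 9/20 ; C = -0.670820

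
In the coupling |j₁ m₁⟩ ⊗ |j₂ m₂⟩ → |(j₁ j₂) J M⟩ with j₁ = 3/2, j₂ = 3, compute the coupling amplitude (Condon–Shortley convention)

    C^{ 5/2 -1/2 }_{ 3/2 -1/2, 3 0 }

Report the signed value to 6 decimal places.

−√(6/35) = -0.414039

j₁+j₂−J=2  J+j₁−j₂=1  J−j₁+j₂=4  j₁+j₂+J+1=8
(j₁±m₁, j₂±m₂, J±M) = (1,2,3,3,2,3)
P² = 216/35
sum k=1..2:
  [1] −1/4 = -1/4
  [2] +1/12 = 1/12
S = -1/6
C² = P²·S² = 6/35 ; C = -0.414039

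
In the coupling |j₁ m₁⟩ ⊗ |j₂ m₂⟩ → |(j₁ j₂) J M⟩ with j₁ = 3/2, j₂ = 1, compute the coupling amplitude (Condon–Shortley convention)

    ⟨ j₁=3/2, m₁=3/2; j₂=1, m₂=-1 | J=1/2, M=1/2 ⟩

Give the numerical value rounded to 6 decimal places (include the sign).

j₁+j₂−J=2  J+j₁−j₂=1  J−j₁+j₂=0  j₁+j₂+J+1=4
(j₁±m₁, j₂±m₂, J±M) = (3,0,0,2,1,0)
P² = 2
sum k=0..0:
  [0] +1/2 = 1/2
S = 1/2
C² = P²·S² = 1/2 ; C = +0.707107

+√(1/2) = +0.707107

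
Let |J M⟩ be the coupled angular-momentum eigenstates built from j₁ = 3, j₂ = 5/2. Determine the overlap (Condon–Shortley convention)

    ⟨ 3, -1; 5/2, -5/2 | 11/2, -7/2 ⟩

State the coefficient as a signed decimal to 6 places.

j₁+j₂−J=0  J+j₁−j₂=6  J−j₁+j₂=5  j₁+j₂+J+1=12
(j₁±m₁, j₂±m₂, J±M) = (2,4,0,5,2,9)
P² = 99532800/11
sum k=0..0:
  [0] +1/5760 = 1/5760
S = 1/5760
C² = P²·S² = 3/11 ; C = +0.522233

+√(3/11) ≈ +0.522233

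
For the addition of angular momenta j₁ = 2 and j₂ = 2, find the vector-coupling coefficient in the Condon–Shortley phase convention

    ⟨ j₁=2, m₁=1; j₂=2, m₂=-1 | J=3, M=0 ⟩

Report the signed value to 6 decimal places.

+0.632456  (= +√(2/5))

√[7·1!3!3!/8! · 3!1!1!3!3!3!] = √(81/10)
  +(−1)^0/∏(0,1,1,1,2,2)! = 1/4  (running 1/4)
  +(−1)^1/∏(1,0,0,0,3,3)! = -1/36  (running 2/9)
⟨..|..⟩ = √(81/10)·(2/9) = +0.632456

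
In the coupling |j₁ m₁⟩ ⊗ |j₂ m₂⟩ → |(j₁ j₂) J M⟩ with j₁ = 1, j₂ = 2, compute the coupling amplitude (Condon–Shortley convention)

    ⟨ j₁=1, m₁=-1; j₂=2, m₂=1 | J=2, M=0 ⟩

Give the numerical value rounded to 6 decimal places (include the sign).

−√(1/2) = -0.707107

j₁+j₂−J=1  J+j₁−j₂=1  J−j₁+j₂=3  j₁+j₂+J+1=6
(j₁±m₁, j₂±m₂, J±M) = (0,2,3,1,2,2)
P² = 2
sum k=1..1:
  [1] −1/2 = -1/2
S = -1/2
C² = P²·S² = 1/2 ; C = -0.707107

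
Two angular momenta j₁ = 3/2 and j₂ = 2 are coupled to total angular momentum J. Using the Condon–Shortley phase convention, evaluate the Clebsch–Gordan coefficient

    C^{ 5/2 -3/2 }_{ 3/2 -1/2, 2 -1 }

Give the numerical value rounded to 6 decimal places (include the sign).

j₁+j₂−J=1  J+j₁−j₂=2  J−j₁+j₂=3  j₁+j₂+J+1=7
(j₁±m₁, j₂±m₂, J±M) = (1,2,1,3,1,4)
P² = 144/35
sum k=0..1:
  [0] +1/4 = 1/4
  [1] −1/6 = -1/6
S = 1/12
C² = P²·S² = 1/35 ; C = +0.169031

+0.169031  (= +√(1/35))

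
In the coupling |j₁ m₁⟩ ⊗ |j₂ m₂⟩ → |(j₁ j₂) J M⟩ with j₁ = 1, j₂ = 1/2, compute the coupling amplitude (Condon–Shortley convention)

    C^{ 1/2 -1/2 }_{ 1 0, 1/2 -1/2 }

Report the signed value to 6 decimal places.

+√(1/3) ≈ +0.577350

√[2·1!1!0!/3! · 1!1!0!1!0!1!] = √(1/3)
  +(−1)^0/∏(0,1,1,0,0,0)! = 1  (running 1)
⟨..|..⟩ = √(1/3)·(1) = +0.577350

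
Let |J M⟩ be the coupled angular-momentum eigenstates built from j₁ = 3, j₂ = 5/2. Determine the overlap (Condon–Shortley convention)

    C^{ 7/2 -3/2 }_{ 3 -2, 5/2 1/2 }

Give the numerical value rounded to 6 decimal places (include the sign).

√[8·2!4!3!/10! · 1!5!3!2!2!5!] = √(1536/7)
  +(−1)^1/∏(1,1,4,2,0,1)! = -1/48  (running -1/48)
  +(−1)^2/∏(2,0,3,1,1,2)! = 1/24  (running 1/48)
⟨..|..⟩ = √(1536/7)·(1/48) = +0.308607

+0.308607  (= +√(2/21))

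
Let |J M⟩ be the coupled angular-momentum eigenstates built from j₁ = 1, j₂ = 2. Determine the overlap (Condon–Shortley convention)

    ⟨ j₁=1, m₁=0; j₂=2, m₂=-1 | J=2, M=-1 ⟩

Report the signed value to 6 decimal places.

j₁+j₂−J=1  J+j₁−j₂=1  J−j₁+j₂=3  j₁+j₂+J+1=6
(j₁±m₁, j₂±m₂, J±M) = (1,1,1,3,1,3)
P² = 3/2
sum k=0..1:
  [0] +1/2 = 1/2
  [1] −1/6 = -1/6
S = 1/3
C² = P²·S² = 1/6 ; C = +0.408248

+√(1/6) ≈ +0.408248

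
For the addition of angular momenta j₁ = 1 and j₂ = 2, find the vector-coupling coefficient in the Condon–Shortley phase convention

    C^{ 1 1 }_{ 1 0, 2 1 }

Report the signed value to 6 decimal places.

√[3·2!0!2!/5! · 1!1!3!1!2!0!] = √(6/5)
  +(−1)^1/∏(1,1,0,2,0,0)! = -1/2  (running -1/2)
⟨..|..⟩ = √(6/5)·(-1/2) = -0.547723

-0.547723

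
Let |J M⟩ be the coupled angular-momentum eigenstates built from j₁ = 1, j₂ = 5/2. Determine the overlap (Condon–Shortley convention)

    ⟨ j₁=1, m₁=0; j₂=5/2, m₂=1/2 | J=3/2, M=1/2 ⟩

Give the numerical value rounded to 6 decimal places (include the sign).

-0.632456

j₁+j₂−J=2  J+j₁−j₂=0  J−j₁+j₂=3  j₁+j₂+J+1=6
(j₁±m₁, j₂±m₂, J±M) = (1,1,3,2,2,1)
P² = 8/5
sum k=1..1:
  [1] −1/2 = -1/2
S = -1/2
C² = P²·S² = 2/5 ; C = -0.632456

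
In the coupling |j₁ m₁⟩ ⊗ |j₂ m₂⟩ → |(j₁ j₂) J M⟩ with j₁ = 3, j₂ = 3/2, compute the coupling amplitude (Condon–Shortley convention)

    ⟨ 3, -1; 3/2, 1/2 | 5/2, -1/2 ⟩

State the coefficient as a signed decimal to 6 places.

−√(1/70) ≈ -0.119523

j₁+j₂−J=2  J+j₁−j₂=4  J−j₁+j₂=1  j₁+j₂+J+1=8
(j₁±m₁, j₂±m₂, J±M) = (2,4,2,1,2,3)
P² = 288/35
sum k=1..2:
  [1] −1/6 = -1/6
  [2] +1/8 = 1/8
S = -1/24
C² = P²·S² = 1/70 ; C = -0.119523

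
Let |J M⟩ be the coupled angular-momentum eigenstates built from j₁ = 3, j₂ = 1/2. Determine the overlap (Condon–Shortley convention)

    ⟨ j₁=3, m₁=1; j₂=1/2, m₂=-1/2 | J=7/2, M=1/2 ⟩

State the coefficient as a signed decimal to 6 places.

+√(3/7) ≈ +0.654654

√[8·0!6!1!/8! · 4!2!0!1!4!3!] = √(6912/7)
  +(−1)^0/∏(0,0,2,0,4,1)! = 1/48  (running 1/48)
⟨..|..⟩ = √(6912/7)·(1/48) = +0.654654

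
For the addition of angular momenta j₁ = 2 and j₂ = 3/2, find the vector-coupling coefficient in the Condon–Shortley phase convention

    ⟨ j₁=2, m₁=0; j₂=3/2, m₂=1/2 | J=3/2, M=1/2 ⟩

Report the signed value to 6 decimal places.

j₁+j₂−J=2  J+j₁−j₂=2  J−j₁+j₂=1  j₁+j₂+J+1=6
(j₁±m₁, j₂±m₂, J±M) = (2,2,2,1,2,1)
P² = 16/45
sum k=1..2:
  [1] −1/1 = -1
  [2] +1/4 = 1/4
S = -3/4
C² = P²·S² = 1/5 ; C = -0.447214

−√(1/5) ≈ -0.447214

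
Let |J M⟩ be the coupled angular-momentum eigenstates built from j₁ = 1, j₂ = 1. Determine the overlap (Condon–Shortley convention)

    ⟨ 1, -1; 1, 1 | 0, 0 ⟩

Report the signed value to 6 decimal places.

+0.577350  (= +√(1/3))

j₁+j₂−J=2  J+j₁−j₂=0  J−j₁+j₂=0  j₁+j₂+J+1=3
(j₁±m₁, j₂±m₂, J±M) = (0,2,2,0,0,0)
P² = 4/3
sum k=2..2:
  [2] +1/2 = 1/2
S = 1/2
C² = P²·S² = 1/3 ; C = +0.577350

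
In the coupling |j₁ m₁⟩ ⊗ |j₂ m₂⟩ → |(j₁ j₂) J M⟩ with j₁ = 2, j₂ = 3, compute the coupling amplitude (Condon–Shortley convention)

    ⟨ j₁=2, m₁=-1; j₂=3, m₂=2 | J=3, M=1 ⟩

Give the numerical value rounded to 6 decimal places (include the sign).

+0.500000

triangle: 2!×2!×4!/9! = 96/362880
(j±m)!: 1!×3!×5!×1!×4!×2! = 34560
prefactor² = (2J+1)×Δ×N² = 64
  k=1: −1/(1!×1!×2!×4!×0!×0!) = -1/48
  k=2: +1/(2!×0!×1!×3!×1!×1!) = 1/12
Σ = 1/16  ⇒  CG² = 64×1/16² = 1/4
CG = +√(1/4) = +0.500000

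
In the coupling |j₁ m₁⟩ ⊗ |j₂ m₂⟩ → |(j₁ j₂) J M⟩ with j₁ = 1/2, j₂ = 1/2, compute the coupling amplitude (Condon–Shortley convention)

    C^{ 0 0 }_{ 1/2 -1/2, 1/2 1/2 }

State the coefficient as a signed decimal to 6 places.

-0.707107

j₁+j₂−J=1  J+j₁−j₂=0  J−j₁+j₂=0  j₁+j₂+J+1=2
(j₁±m₁, j₂±m₂, J±M) = (0,1,1,0,0,0)
P² = 1/2
sum k=1..1:
  [1] −1/1 = -1
S = -1
C² = P²·S² = 1/2 ; C = -0.707107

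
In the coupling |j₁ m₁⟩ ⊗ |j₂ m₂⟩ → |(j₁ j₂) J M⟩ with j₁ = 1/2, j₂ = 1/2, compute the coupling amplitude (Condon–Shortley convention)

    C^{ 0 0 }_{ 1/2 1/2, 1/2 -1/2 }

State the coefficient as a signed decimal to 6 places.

triangle: 1!×0!×0!/2! = 1/2
(j±m)!: 1!×0!×0!×1!×0!×0! = 1
prefactor² = (2J+1)×Δ×N² = 1/2
  k=0: +1/(0!×1!×0!×0!×0!×0!) = 1
Σ = 1  ⇒  CG² = 1/2×1² = 1/2
CG = +√(1/2) = +0.707107

+0.707107  (= +√(1/2))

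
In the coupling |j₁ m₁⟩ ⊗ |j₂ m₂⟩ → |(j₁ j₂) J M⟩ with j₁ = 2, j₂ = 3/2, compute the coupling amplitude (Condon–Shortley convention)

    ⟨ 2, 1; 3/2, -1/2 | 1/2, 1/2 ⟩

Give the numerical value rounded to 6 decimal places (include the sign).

−√(3/10) ≈ -0.547723

triangle: 3!·1!·0!/5! = 6/120
(j±m)!: 3!·1!·1!·2!·1!·0! = 12
prefactor² = (2J+1)·Δ·N² = 6/5
  k=1: −1/(1!·2!·0!·0!·1!·0!) = -1/2
Σ = -1/2  ⇒  CG² = 6/5·(-1/2)² = 3/10
CG = −√(3/10) = -0.547723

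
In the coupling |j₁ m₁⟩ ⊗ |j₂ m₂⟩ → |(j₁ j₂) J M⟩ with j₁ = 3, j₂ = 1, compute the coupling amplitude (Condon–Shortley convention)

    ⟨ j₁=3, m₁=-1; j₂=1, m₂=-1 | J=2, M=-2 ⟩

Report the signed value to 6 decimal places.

√[5·2!4!0!/7! · 2!4!0!2!0!4!] = √(768/7)
  +(−1)^0/∏(0,2,4,0,0,0)! = 1/48  (running 1/48)
⟨..|..⟩ = √(768/7)·(1/48) = +0.218218

+0.218218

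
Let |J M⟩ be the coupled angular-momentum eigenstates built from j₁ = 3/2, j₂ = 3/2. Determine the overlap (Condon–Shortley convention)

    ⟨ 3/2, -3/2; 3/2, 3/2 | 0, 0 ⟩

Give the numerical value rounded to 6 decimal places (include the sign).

-0.500000  (= −√(1/4))

j₁+j₂−J=3  J+j₁−j₂=0  J−j₁+j₂=0  j₁+j₂+J+1=4
(j₁±m₁, j₂±m₂, J±M) = (0,3,3,0,0,0)
P² = 9
sum k=3..3:
  [3] −1/6 = -1/6
S = -1/6
C² = P²·S² = 1/4 ; C = -0.500000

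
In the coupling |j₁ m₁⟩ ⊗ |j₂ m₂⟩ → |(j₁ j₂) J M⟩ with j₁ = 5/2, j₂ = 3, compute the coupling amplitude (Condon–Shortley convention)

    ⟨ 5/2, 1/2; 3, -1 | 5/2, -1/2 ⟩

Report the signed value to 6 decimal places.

triangle: 3!*2!*3!/9! = 72/362880
(j±m)!: 3!*2!*2!*4!*2!*3! = 6912
prefactor² = (2J+1)*Δ*N² = 288/35
  k=0: +1/(0!*3!*2!*2!*0!*1!) = 1/24
  k=1: −1/(1!*2!*1!*1!*1!*2!) = -1/4
  k=2: +1/(2!*1!*0!*0!*2!*3!) = 1/24
Σ = -1/6  ⇒  CG² = 288/35*(-1/6)² = 8/35
CG = −√(8/35) = -0.478091

-0.478091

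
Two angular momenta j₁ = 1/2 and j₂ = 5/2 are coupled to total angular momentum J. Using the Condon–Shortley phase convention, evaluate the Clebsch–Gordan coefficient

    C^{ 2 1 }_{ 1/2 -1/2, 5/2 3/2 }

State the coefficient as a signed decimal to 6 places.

√[5·1!0!4!/6! · 0!1!4!1!3!1!] = √(24)
  +(−1)^1/∏(1,0,0,3,0,1)! = -1/6  (running -1/6)
⟨..|..⟩ = √(24)·(-1/6) = -0.816497

−√(2/3) = -0.816497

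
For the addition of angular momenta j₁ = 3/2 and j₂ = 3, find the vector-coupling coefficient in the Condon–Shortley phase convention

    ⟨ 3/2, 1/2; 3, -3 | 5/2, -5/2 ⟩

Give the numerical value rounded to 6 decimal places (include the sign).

+√(15/28) ≈ +0.731925

j₁+j₂−J=2  J+j₁−j₂=1  J−j₁+j₂=4  j₁+j₂+J+1=8
(j₁±m₁, j₂±m₂, J±M) = (2,1,0,6,0,5)
P² = 8640/7
sum k=0..0:
  [0] +1/48 = 1/48
S = 1/48
C² = P²·S² = 15/28 ; C = +0.731925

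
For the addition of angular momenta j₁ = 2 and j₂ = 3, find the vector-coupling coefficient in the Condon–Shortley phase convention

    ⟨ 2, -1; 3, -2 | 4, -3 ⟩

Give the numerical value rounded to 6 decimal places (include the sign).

√[9·1!3!5!/10! · 1!3!1!5!1!7!] = √(6480)
  +(−1)^0/∏(0,1,3,1,0,4)! = 1/144  (running 1/144)
  +(−1)^1/∏(1,0,2,0,1,5)! = -1/240  (running 1/360)
⟨..|..⟩ = √(6480)·(1/360) = +0.223607

+√(1/20) = +0.223607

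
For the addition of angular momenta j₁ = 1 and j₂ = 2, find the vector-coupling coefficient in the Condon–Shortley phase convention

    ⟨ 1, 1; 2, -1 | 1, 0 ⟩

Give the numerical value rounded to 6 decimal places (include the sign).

triangle: 2!×0!×2!/5! = 4/120
(j±m)!: 2!×0!×1!×3!×1!×1! = 12
prefactor² = (2J+1)×Δ×N² = 6/5
  k=0: +1/(0!×2!×0!×1!×0!×1!) = 1/2
Σ = 1/2  ⇒  CG² = 6/5×1/2² = 3/10
CG = +√(3/10) = +0.547723

+0.547723  (= +√(3/10))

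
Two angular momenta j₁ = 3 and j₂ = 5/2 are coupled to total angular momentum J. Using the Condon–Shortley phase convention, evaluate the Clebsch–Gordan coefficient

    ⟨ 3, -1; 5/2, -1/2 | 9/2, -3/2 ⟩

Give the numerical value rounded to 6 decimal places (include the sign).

−√(5/231) = -0.147122

j₁+j₂−J=1  J+j₁−j₂=5  J−j₁+j₂=4  j₁+j₂+J+1=11
(j₁±m₁, j₂±m₂, J±M) = (2,4,2,3,3,6)
P² = 138240/77
sum k=0..1:
  [0] +1/96 = 1/96
  [1] −1/72 = -1/72
S = -1/288
C² = P²·S² = 5/231 ; C = -0.147122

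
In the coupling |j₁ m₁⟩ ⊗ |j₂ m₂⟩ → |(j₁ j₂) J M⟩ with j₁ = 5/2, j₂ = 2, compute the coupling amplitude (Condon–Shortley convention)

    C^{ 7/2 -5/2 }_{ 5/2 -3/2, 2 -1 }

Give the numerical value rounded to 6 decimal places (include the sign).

-0.125988  (= −√(1/63))

triangle: 1!*4!*3!/9! = 144/362880
(j±m)!: 1!*4!*1!*3!*1!*6! = 103680
prefactor² = (2J+1)*Δ*N² = 2304/7
  k=0: +1/(0!*1!*4!*1!*0!*2!) = 1/48
  k=1: −1/(1!*0!*3!*0!*1!*3!) = -1/36
Σ = -1/144  ⇒  CG² = 2304/7*(-1/144)² = 1/63
CG = −√(1/63) = -0.125988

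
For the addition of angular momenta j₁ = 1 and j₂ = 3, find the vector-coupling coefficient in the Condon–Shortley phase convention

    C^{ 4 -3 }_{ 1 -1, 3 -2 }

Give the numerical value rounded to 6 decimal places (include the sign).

+√(3/4) ≈ +0.866025

√[9·0!2!6!/9! · 0!2!1!5!1!7!] = √(43200)
  +(−1)^0/∏(0,0,2,1,0,5)! = 1/240  (running 1/240)
⟨..|..⟩ = √(43200)·(1/240) = +0.866025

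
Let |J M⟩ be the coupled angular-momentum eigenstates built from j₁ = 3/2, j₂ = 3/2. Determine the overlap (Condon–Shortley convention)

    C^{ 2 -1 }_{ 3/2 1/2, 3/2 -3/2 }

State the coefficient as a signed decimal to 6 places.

triangle: 1!×2!×2!/6! = 4/720
(j±m)!: 2!×1!×0!×3!×1!×3! = 72
prefactor² = (2J+1)×Δ×N² = 2
  k=0: +1/(0!×1!×1!×0!×1!×2!) = 1/2
Σ = 1/2  ⇒  CG² = 2×1/2² = 1/2
CG = +√(1/2) = +0.707107

+√(1/2) = +0.707107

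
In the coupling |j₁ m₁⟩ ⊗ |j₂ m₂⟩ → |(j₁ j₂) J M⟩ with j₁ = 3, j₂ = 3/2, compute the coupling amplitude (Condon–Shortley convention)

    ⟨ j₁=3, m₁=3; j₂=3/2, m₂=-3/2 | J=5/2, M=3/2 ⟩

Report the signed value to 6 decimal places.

+√(9/28) = +0.566947

√[6·2!4!1!/8! · 6!0!0!3!4!1!] = √(5184/7)
  +(−1)^0/∏(0,2,0,0,4,1)! = 1/48  (running 1/48)
⟨..|..⟩ = √(5184/7)·(1/48) = +0.566947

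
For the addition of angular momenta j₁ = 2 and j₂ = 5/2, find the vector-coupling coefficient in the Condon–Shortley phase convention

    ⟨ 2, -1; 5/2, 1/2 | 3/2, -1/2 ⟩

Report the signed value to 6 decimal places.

+√(5/21) = +0.487950

triangle: 3!*1!*2!/7! = 12/5040
(j±m)!: 1!*3!*3!*2!*1!*2! = 144
prefactor² = (2J+1)*Δ*N² = 48/35
  k=2: +1/(2!*1!*1!*1!*0!*1!) = 1/2
  k=3: −1/(3!*0!*0!*0!*1!*2!) = -1/12
Σ = 5/12  ⇒  CG² = 48/35*5/12² = 5/21
CG = +√(5/21) = +0.487950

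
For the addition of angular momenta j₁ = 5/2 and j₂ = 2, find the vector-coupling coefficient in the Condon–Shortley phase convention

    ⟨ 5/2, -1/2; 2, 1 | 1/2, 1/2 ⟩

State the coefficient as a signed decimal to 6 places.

−√(2/15) ≈ -0.365148

triangle: 4!*1!*0!/6! = 24/720
(j±m)!: 2!*3!*3!*1!*1!*0! = 72
prefactor² = (2J+1)*Δ*N² = 24/5
  k=3: −1/(3!*1!*0!*0!*1!*0!) = -1/6
Σ = -1/6  ⇒  CG² = 24/5*(-1/6)² = 2/15
CG = −√(2/15) = -0.365148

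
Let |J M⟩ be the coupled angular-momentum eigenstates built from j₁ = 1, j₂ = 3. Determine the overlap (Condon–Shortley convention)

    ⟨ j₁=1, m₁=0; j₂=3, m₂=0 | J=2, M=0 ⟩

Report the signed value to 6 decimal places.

−√(3/7) ≈ -0.654654

j₁+j₂−J=2  J+j₁−j₂=0  J−j₁+j₂=4  j₁+j₂+J+1=7
(j₁±m₁, j₂±m₂, J±M) = (1,1,3,3,2,2)
P² = 48/7
sum k=1..1:
  [1] −1/4 = -1/4
S = -1/4
C² = P²·S² = 3/7 ; C = -0.654654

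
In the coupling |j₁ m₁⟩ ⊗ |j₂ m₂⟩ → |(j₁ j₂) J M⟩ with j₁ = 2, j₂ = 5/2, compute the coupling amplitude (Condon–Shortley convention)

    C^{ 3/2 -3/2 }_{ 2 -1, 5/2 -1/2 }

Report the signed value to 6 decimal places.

j₁+j₂−J=3  J+j₁−j₂=1  J−j₁+j₂=2  j₁+j₂+J+1=7
(j₁±m₁, j₂±m₂, J±M) = (1,3,2,3,0,3)
P² = 144/35
sum k=2..2:
  [2] +1/4 = 1/4
S = 1/4
C² = P²·S² = 9/35 ; C = +0.507093

+√(9/35) ≈ +0.507093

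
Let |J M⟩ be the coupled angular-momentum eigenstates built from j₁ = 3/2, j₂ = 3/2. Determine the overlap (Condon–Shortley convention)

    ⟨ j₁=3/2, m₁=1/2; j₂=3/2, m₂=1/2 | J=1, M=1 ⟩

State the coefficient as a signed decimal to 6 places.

-0.632456  (= −√(2/5))

triangle: 2!*1!*1!/5! = 2/120
(j±m)!: 2!*1!*2!*1!*2!*0! = 8
prefactor² = (2J+1)*Δ*N² = 2/5
  k=1: −1/(1!*1!*0!*1!*1!*0!) = -1
Σ = -1  ⇒  CG² = 2/5*(-1)² = 2/5
CG = −√(2/5) = -0.632456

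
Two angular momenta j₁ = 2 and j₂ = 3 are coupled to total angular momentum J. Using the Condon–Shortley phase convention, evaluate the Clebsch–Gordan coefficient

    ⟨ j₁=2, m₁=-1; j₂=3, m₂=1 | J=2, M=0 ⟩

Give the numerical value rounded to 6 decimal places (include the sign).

j₁+j₂−J=3  J+j₁−j₂=1  J−j₁+j₂=3  j₁+j₂+J+1=8
(j₁±m₁, j₂±m₂, J±M) = (1,3,4,2,2,2)
P² = 36/7
sum k=2..3:
  [2] +1/4 = 1/4
  [3] −1/12 = -1/12
S = 1/6
C² = P²·S² = 1/7 ; C = +0.377964

+0.377964  (= +√(1/7))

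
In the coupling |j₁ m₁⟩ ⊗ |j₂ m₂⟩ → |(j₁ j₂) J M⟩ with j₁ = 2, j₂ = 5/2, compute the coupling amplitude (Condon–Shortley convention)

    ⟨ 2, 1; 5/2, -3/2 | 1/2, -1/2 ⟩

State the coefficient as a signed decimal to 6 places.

−√(4/15) = -0.516398

√[2·4!0!1!/6! · 3!1!1!4!0!1!] = √(48/5)
  +(−1)^1/∏(1,3,0,0,0,1)! = -1/6  (running -1/6)
⟨..|..⟩ = √(48/5)·(-1/6) = -0.516398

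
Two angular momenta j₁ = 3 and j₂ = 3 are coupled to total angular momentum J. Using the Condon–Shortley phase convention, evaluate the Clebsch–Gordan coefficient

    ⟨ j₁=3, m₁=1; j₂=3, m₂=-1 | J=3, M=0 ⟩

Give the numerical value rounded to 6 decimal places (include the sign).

-0.408248

triangle: 3!*3!*3!/10! = 216/3628800
(j±m)!: 4!*2!*2!*4!*3!*3! = 82944
prefactor² = (2J+1)*Δ*N² = 864/25
  k=0: +1/(0!*3!*2!*2!*1!*1!) = 1/24
  k=1: −1/(1!*2!*1!*1!*2!*2!) = -1/8
  k=2: +1/(2!*1!*0!*0!*3!*3!) = 1/72
Σ = -5/72  ⇒  CG² = 864/25*(-5/72)² = 1/6
CG = −√(1/6) = -0.408248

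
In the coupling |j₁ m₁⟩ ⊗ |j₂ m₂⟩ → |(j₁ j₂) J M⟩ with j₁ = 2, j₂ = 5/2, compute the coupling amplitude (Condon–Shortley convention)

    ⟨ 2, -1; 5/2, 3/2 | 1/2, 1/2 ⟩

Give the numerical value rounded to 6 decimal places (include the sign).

−√(4/15) = -0.516398

triangle: 4!×0!×1!/6! = 24/720
(j±m)!: 1!×3!×4!×1!×1!×0! = 144
prefactor² = (2J+1)×Δ×N² = 48/5
  k=3: −1/(3!×1!×0!×1!×0!×0!) = -1/6
Σ = -1/6  ⇒  CG² = 48/5×(-1/6)² = 4/15
CG = −√(4/15) = -0.516398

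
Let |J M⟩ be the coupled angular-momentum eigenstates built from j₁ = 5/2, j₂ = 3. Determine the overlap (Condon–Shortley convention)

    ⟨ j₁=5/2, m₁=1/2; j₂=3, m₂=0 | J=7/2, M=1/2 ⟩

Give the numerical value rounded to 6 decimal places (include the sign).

j₁+j₂−J=2  J+j₁−j₂=3  J−j₁+j₂=4  j₁+j₂+J+1=10
(j₁±m₁, j₂±m₂, J±M) = (3,2,3,3,4,3)
P² = 6912/175
sum k=0..2:
  [0] +1/24 = 1/24
  [1] −1/8 = -1/8
  [2] +1/72 = 1/72
S = -5/72
C² = P²·S² = 4/21 ; C = -0.436436

−√(4/21) ≈ -0.436436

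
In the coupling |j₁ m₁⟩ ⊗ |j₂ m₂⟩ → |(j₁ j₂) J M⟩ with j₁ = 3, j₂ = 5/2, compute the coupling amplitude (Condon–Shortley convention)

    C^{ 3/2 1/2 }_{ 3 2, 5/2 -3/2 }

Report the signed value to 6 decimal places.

j₁+j₂−J=4  J+j₁−j₂=2  J−j₁+j₂=1  j₁+j₂+J+1=8
(j₁±m₁, j₂±m₂, J±M) = (5,1,1,4,2,1)
P² = 192/7
sum k=0..1:
  [0] +1/24 = 1/24
  [1] −1/12 = -1/12
S = -1/24
C² = P²·S² = 1/21 ; C = -0.218218

-0.218218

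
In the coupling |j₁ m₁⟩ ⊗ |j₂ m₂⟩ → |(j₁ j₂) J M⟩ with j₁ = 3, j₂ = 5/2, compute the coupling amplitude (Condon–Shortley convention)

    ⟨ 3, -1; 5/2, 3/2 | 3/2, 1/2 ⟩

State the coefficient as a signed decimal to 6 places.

−√(7/30) ≈ -0.483046

j₁+j₂−J=4  J+j₁−j₂=2  J−j₁+j₂=1  j₁+j₂+J+1=8
(j₁±m₁, j₂±m₂, J±M) = (2,4,4,1,2,1)
P² = 384/35
sum k=3..4:
  [3] −1/6 = -1/6
  [4] +1/48 = 1/48
S = -7/48
C² = P²·S² = 7/30 ; C = -0.483046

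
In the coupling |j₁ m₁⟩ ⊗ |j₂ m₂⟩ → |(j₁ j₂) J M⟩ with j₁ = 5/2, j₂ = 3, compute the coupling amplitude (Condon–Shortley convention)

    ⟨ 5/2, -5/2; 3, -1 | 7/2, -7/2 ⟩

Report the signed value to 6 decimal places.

+√(2/9) ≈ +0.471405

triangle: 2!·3!·4!/10! = 288/3628800
(j±m)!: 0!·5!·2!·4!·0!·7! = 29030400
prefactor² = (2J+1)·Δ·N² = 18432
  k=2: +1/(2!·0!·3!·0!·0!·4!) = 1/288
Σ = 1/288  ⇒  CG² = 18432·1/288² = 2/9
CG = +√(2/9) = +0.471405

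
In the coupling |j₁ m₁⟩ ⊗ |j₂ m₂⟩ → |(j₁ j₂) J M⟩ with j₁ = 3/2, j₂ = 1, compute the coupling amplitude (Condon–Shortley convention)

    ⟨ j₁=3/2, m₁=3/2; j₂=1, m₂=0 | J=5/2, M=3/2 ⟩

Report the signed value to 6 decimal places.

triangle: 0!·3!·2!/6! = 12/720
(j±m)!: 3!·0!·1!·1!·4!·1! = 144
prefactor² = (2J+1)·Δ·N² = 72/5
  k=0: +1/(0!·0!·0!·1!·3!·1!) = 1/6
Σ = 1/6  ⇒  CG² = 72/5·1/6² = 2/5
CG = +√(2/5) = +0.632456

+√(2/5) ≈ +0.632456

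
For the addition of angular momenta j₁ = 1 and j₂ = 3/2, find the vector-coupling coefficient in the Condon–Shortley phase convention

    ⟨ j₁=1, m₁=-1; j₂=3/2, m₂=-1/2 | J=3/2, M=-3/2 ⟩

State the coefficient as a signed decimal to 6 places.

√[4·1!1!2!/5! · 0!2!1!2!0!3!] = √(8/5)
  +(−1)^1/∏(1,0,1,0,0,2)! = -1/2  (running -1/2)
⟨..|..⟩ = √(8/5)·(-1/2) = -0.632456

-0.632456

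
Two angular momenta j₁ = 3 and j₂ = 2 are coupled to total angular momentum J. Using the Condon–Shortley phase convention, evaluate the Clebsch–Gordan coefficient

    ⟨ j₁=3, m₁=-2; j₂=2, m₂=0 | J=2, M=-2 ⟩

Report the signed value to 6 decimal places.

√[5·3!3!1!/8! · 1!5!2!2!0!4!] = √(360/7)
  +(−1)^2/∏(2,1,3,0,0,1)! = 1/12  (running 1/12)
⟨..|..⟩ = √(360/7)·(1/12) = +0.597614

+0.597614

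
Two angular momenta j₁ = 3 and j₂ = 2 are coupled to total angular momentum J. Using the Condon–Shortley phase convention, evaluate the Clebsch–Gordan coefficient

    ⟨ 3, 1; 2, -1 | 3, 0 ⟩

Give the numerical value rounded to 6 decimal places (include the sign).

+0.182574

triangle: 2!·4!·2!/9! = 96/362880
(j±m)!: 4!·2!·1!·3!·3!·3! = 10368
prefactor² = (2J+1)·Δ·N² = 96/5
  k=0: +1/(0!·2!·2!·1!·2!·1!) = 1/8
  k=1: −1/(1!·1!·1!·0!·3!·2!) = -1/12
Σ = 1/24  ⇒  CG² = 96/5·1/24² = 1/30
CG = +√(1/30) = +0.182574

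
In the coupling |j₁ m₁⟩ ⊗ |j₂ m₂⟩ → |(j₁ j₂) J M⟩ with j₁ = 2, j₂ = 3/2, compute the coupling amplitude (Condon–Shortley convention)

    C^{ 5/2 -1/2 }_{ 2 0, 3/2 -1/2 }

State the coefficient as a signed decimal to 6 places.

+0.292770  (= +√(3/35))

√[6·1!3!2!/7! · 2!2!1!2!2!3!] = √(48/35)
  +(−1)^0/∏(0,1,2,1,1,1)! = 1/2  (running 1/2)
  +(−1)^1/∏(1,0,1,0,2,2)! = -1/4  (running 1/4)
⟨..|..⟩ = √(48/35)·(1/4) = +0.292770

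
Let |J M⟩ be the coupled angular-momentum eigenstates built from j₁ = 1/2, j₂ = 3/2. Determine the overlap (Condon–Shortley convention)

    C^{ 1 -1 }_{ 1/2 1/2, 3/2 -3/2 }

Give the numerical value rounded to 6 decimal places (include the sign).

√[3·1!0!2!/4! · 1!0!0!3!0!2!] = √(3)
  +(−1)^0/∏(0,1,0,0,0,2)! = 1/2  (running 1/2)
⟨..|..⟩ = √(3)·(1/2) = +0.866025

+√(3/4) ≈ +0.866025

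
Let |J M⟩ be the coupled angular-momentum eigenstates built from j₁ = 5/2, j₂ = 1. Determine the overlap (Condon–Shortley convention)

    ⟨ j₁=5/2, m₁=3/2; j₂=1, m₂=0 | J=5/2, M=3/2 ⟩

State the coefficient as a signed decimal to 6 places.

triangle: 1!·4!·1!/7! = 24/5040
(j±m)!: 4!·1!·1!·1!·4!·1! = 576
prefactor² = (2J+1)·Δ·N² = 576/35
  k=0: +1/(0!·1!·1!·1!·3!·0!) = 1/6
  k=1: −1/(1!·0!·0!·0!·4!·1!) = -1/24
Σ = 1/8  ⇒  CG² = 576/35·1/8² = 9/35
CG = +√(9/35) = +0.507093

+√(9/35) = +0.507093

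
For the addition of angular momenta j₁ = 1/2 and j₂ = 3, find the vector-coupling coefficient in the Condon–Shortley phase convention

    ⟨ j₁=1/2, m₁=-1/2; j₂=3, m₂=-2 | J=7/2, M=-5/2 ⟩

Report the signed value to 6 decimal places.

+0.925820

j₁+j₂−J=0  J+j₁−j₂=1  J−j₁+j₂=6  j₁+j₂+J+1=8
(j₁±m₁, j₂±m₂, J±M) = (0,1,1,5,1,6)
P² = 86400/7
sum k=0..0:
  [0] +1/120 = 1/120
S = 1/120
C² = P²·S² = 6/7 ; C = +0.925820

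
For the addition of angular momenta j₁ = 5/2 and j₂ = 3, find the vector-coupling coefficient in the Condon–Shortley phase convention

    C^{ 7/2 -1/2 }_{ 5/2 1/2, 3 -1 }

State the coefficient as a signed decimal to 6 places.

−√(1/63) ≈ -0.125988

√[8·2!3!4!/10! · 3!2!2!4!3!4!] = √(9216/175)
  +(−1)^0/∏(0,2,2,2,1,2)! = 1/16  (running 1/16)
  +(−1)^1/∏(1,1,1,1,2,3)! = -1/12  (running -1/48)
  +(−1)^2/∏(2,0,0,0,3,4)! = 1/288  (running -5/288)
⟨..|..⟩ = √(9216/175)·(-5/288) = -0.125988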